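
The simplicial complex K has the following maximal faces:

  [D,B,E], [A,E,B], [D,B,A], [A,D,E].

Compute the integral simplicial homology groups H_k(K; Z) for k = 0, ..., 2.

H_0 = Z,  H_1 = 0,  H_2 = Z.

K has 4 vertices, 6 edges, 4 triangles.
rank ∂_0 = 0, rank ∂_1 = 3 ⇒ b_0 = 4 − 0 − 3 = 1; all invariant factors of ∂_1 are 1 so no torsion. So H_0 = Z.
rank ∂_1 = 3, rank ∂_2 = 3 ⇒ b_1 = 6 − 3 − 3 = 0; all invariant factors of ∂_2 are 1 so no torsion. So H_1 = 0.
rank ∂_2 = 3, rank ∂_3 = 0 ⇒ b_2 = 4 − 3 − 0 = 1. So H_2 = Z.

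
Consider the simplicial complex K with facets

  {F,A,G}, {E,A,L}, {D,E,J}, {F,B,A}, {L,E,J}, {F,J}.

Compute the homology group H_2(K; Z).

K has 8 vertices, 13 edges, 5 triangles.
rank ∂_2 = 5, rank ∂_3 = 0 ⇒ b_2 = 5 − 5 − 0 = 0. So H_2 = 0.

H_2 ≅ 0.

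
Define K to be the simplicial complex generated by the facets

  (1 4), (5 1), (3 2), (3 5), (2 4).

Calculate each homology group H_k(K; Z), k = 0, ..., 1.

Order the vertices as 1 < 2 < 3 < 4 < 5. Listing each simplex with vertices in this order, K has dimension 1 with simplices:

  0-simplices (5): [1], [2], [3], [4], [5]
  1-simplices (5): [1,4], [1,5], [2,3], [2,4], [3,5]

giving chain groups C_0 ≅ Z^5, C_1 ≅ Z^5.

∂_1: C_1 → C_0 sends each edge [p,q] (with p < q) to q − p.
The resulting 5×5 matrix has rank 4, and its Smith normal form has invariant factors (1,1,1,1).

Computing H_k = (kernel of ∂_k) / (image of ∂_{k+1}):

  H_0: rank C_0 − rank ∂_1 = 5 − 4 = 1, and the invariant factors of ∂_1 are all 1, so H_0 ≅ Z.
  H_1: rank ker ∂_1 − rank ∂_2 = (5 − 4) − 0 = 1, and there is no ∂_2, so H_1 ≅ Z.

H_0 = Z,  H_1 = Z.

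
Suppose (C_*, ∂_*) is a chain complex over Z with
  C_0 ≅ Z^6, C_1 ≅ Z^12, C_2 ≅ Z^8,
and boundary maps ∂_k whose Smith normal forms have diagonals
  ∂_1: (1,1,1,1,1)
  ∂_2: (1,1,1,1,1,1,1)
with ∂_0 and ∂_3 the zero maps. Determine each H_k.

H_0: b_0 = 6 − 0 − 5 = 1; torsion from ∂_1 factors > 1: none. So H_0 = Z.
H_1: b_1 = 12 − 5 − 7 = 0; torsion from ∂_2 factors > 1: none. So H_1 = 0.
H_2: b_2 = 8 − 7 − 0 = 1; torsion from ∂_3 factors > 1: none. So H_2 = Z.

H_0 = Z,  H_1 = 0,  H_2 = Z.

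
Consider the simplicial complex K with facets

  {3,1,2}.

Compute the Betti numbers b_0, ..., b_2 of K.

b_0 = 1, b_1 = 0, b_2 = 0.

Order the vertices as 1 < 2 < 3. Listing each simplex with vertices in this order, K has dimension 2 with simplices:

  0-simplices (3): [1], [2], [3]
  1-simplices (3): [1,2], [1,3], [2,3]
  2-simplices (1): [1,2,3]

so the chain groups are C_0 ≅ Z^3, C_1 ≅ Z^3, C_2 ≅ Z^1.

∂_1: C_1 → C_0 sends each edge [p,q] (with p < q) to q − p.
The 3×3 boundary matrix has rank 2 and Smith normal form diag(1,1).

∂_2: C_2 → C_1 maps a triangle to the signed sum of its edges. For instance
  ∂[1,2,3] = [2,3] − [1,3] + [1,2].
The resulting 3×1 matrix has rank 1, and its Smith normal form has invariant factors (1).

Computing H_k = (kernel of ∂_k) / (image of ∂_{k+1}):

  H_0: rank C_0 − rank ∂_1 = 3 − 2 = 1, and the invariant factors of ∂_1 are all 1, so H_0 ≅ Z.
  H_1: rank ker ∂_1 − rank ∂_2 = (3 − 2) − 1 = 0, and the invariant factors of ∂_2 are all 1, so H_1 ≅ 0.
  H_2: rank ker ∂_2 − rank ∂_3 = (1 − 1) − 0 = 0, and there is no ∂_3, so H_2 ≅ 0.

Hence the Betti numbers are b_0 = 1, b_1 = 0, b_2 = 0.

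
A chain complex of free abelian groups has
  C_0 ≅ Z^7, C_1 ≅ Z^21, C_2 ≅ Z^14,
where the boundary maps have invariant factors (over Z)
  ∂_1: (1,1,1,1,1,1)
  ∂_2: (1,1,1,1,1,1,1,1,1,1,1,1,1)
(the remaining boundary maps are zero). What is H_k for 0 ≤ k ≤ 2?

H_0: b_0 = 7 − 0 − 6 = 1; torsion from ∂_1 factors > 1: none. So H_0 = Z.
H_1: b_1 = 21 − 6 − 13 = 2; torsion from ∂_2 factors > 1: none. So H_1 = Z^2.
H_2: b_2 = 14 − 13 − 0 = 1; torsion from ∂_3 factors > 1: none. So H_2 = Z.

H_0 = Z,  H_1 = Z^2,  H_2 = Z.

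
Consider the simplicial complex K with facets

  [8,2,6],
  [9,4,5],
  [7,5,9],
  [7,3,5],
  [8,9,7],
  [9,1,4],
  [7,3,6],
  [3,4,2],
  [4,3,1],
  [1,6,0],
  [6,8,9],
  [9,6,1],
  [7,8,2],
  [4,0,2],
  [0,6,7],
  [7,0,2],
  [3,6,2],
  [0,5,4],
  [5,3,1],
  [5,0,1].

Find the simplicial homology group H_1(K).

We work with the vertex ordering 0 < 1 < 2 < 3 < 4 < 5 < 6 < 7 < 8 < 9. The simplices of K, each written with vertices in increasing order, are:

  0-simplices (10): [0], [1], [2], [3], [4], [5], [6], [7], [8], [9]
  1-simplices (30): (30 of them)
  2-simplices (20): (20 of them)

so the chain groups are C_0 ≅ Z^10, C_1 ≅ Z^30, C_2 ≅ Z^20.

Boundary ∂_1: C_1 → C_0 maps an edge to its endpoints' difference, ∂[p,q] = q − p. For instance
  ∂[1,5] = [5] − [1].
The 10×30 boundary matrix has rank 9 and Smith normal form diag(1,1,1,1,1,1,1,1,1).

The boundary map ∂_2: C_2 → C_1 maps a triangle to the signed sum of its edges. For instance
  ∂[0,1,5] = [1,5] − [0,5] + [0,1],
  ∂[0,2,7] = [2,7] − [0,7] + [0,2].
The 30×20 boundary matrix has rank 20 and Smith normal form diag(1,1,1,1,1,1,1,1,1,1,1,1,1,1,1,1,1,1,1,2).

From H_k ≅ ker(∂_k) / im(∂_{k+1}) we obtain:

  H_1: rank ker ∂_1 − rank ∂_2 = (30 − 9) − 20 = 1, and ∂_2 has invariant factor 2 > 1, so H_1 = Z ⊕ Z/2.

H_1 ≅ Z ⊕ Z/2.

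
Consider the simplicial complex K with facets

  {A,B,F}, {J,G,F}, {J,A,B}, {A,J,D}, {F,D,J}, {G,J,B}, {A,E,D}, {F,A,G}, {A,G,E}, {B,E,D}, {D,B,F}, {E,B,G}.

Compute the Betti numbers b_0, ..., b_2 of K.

We work with the vertex ordering A < B < D < E < F < G < J. The simplices of K, each written with vertices in increasing order, are:

  0-simplices (7): A, B, D, E, F, G, J
  1-simplices (18): AB, AD, AE, AF, AG, AJ, BD, BE, BF, BG, BJ, DE, DF, DJ, EG, FG, FJ, GJ
  2-simplices (12): ABF, ABJ, ADE, ADJ, AEG, AFG, BDE, BDF, BEG, BGJ, DFJ, FGJ

so the chain groups are C_0 ≅ Z^7, C_1 ≅ Z^18, C_2 ≅ Z^12.

∂_1: C_1 → C_0 maps an edge to its endpoints' difference, ∂[p,q] = q − p.
The resulting 7×18 matrix has rank 6, and its Smith normal form has invariant factors (1,1,1,1,1,1).

The boundary map ∂_2: C_2 → C_1 sends each 2-simplex [p,q,r] to [q,r] − [p,r] + [p,q]. For instance
  ∂BDF = DF − BF + BD,
  ∂BEG = EG − BG + BE.
The resulting 18×12 matrix has rank 12, and its Smith normal form has invariant factors (1,1,1,1,1,1,1,1,1,1,1,2).

Now H_k = ker ∂_k / im ∂_{k+1}, so:

  H_0: rank C_0 − rank ∂_1 = 7 − 6 = 1, and the invariant factors of ∂_1 are all 1, so H_0 ≅ Z.
  H_1: rank ker ∂_1 − rank ∂_2 = (18 − 6) − 12 = 0, and ∂_2 has invariant factor 2 > 1, so H_1 ≅ Z/2Z.
  H_2: rank ker ∂_2 − rank ∂_3 = (12 − 12) − 0 = 0, and there is no ∂_3, so H_2 ≅ 0.

As a check, the Euler characteristic is 7 − 18 + 12 = 1, which agrees with 1 − 0 + 0 = 1.

Hence the Betti numbers are b_0 = 1, b_1 = 0, b_2 = 0.

b_0 = 1, b_1 = 0, b_2 = 0.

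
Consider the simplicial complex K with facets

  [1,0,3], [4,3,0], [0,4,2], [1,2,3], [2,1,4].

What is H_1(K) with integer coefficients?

H_1 = Z.

Order the vertices as 0 < 1 < 2 < 3 < 4. Listing each simplex with vertices in this order, K has dimension 2 with simplices:

  0-simplices (5): [0], [1], [2], [3], [4]
  1-simplices (10): [0,1], [0,2], [0,3], [0,4], [1,2], [1,3], [1,4], [2,3], [2,4], [3,4]
  2-simplices (5): [0,1,3], [0,2,4], [0,3,4], [1,2,3], [1,2,4]

giving chain groups C_0 ≅ Z^5, C_1 ≅ Z^10, C_2 ≅ Z^5.

Boundary ∂_1: C_1 → C_0 maps an edge to its endpoints' difference, ∂[p,q] = q − p.
This gives a 5×10 integer matrix of rank 4; reducing to Smith normal form yields diagonal entries (1,1,1,1).

∂_2: C_2 → C_1 maps a triangle to the signed sum of its edges. For instance
  ∂[1,2,4] = [2,4] − [1,4] + [1,2],
  ∂[0,2,4] = [2,4] − [0,4] + [0,2].
This gives a 10×5 integer matrix of rank 5; reducing to Smith normal form yields diagonal entries (1,1,1,1,1).

Now H_k = ker ∂_k / im ∂_{k+1}, so:

  H_1: rank ker ∂_1 − rank ∂_2 = (10 − 4) − 5 = 1, and the invariant factors of ∂_2 are all 1, so H_1 = Z.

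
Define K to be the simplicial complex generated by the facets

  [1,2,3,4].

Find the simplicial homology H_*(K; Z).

H_0 ≅ Z,  H_1 = 0,  H_2 = 0,  H_3 = 0.

We work with the vertex ordering 1 < 2 < 3 < 4. The simplices of K, each written with vertices in increasing order, are:

  0-simplices (4): [1], [2], [3], [4]
  1-simplices (6): [1,2], [1,3], [1,4], [2,3], [2,4], [3,4]
  2-simplices (4): [1,2,3], [1,2,4], [1,3,4], [2,3,4]
  3-simplices (1): [1,2,3,4]

giving chain groups C_0 ≅ Z^4, C_1 ≅ Z^6, C_2 ≅ Z^4, C_3 ≅ Z^1.

The boundary map ∂_1: C_1 → C_0 is given by ∂[p,q] = [q] − [p]. For instance
  ∂[1,2] = [2] − [1].
As a 4×6 matrix over Z this has rank 3, with invariant factors (1,1,1).

∂_2: C_2 → C_1 maps a triangle to the signed sum of its edges. For instance
  ∂[1,2,3] = [2,3] − [1,3] + [1,2],
  ∂[1,2,4] = [2,4] − [1,4] + [1,2].
As a 6×4 matrix over Z this has rank 3, with invariant factors (1,1,1).

The boundary map ∂_3: C_3 → C_2 sends each 3-simplex σ to the alternating sum Σ_i (−1)^i (σ with its i-th vertex removed). For instance
  ∂[1,2,3,4] = [2,3,4] − [1,3,4] + [1,2,4] − [1,2,3].
The resulting 4×1 matrix has rank 1, and its Smith normal form has invariant factors (1).

Reading off H_k = ker ∂_k / im ∂_{k+1}:

  H_0: rank C_0 − rank ∂_1 = 4 − 3 = 1, and the invariant factors of ∂_1 are all 1, so H_0 = Z.
  H_1: rank ker ∂_1 − rank ∂_2 = (6 − 3) − 3 = 0, and the invariant factors of ∂_2 are all 1, so H_1 = 0.
  H_2: rank ker ∂_2 − rank ∂_3 = (4 − 3) − 1 = 0, and the invariant factors of ∂_3 are all 1, so H_2 = 0.
  H_3: rank ker ∂_3 − rank ∂_4 = (1 − 1) − 0 = 0, and there is no ∂_4, so H_3 = 0.

As a check, the Euler characteristic is 4 − 6 + 4 − 1 = 1, which agrees with 1 − 0 + 0 − 0 = 1.
(K is a triangulation of the 3-simplex.)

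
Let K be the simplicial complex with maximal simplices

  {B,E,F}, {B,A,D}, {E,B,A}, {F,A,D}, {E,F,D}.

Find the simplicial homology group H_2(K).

H_2 ≅ 0.

Take the total order A < B < D < E < F on the vertex set. Then K (dimension 2) consists of the simplices:

  0-simplices (5): A, B, D, E, F
  1-simplices (10): AB, AD, AE, AF, BD, BE, BF, DE, DF, EF
  2-simplices (5): ABD, ABE, ADF, BEF, DEF

Hence C_0 ≅ Z^5, C_1 ≅ Z^10, C_2 ≅ Z^5.

The boundary map ∂_1: C_1 → C_0 maps an edge to its endpoints' difference, ∂[p,q] = q − p. For instance
  ∂AD = D − A.
As a 5×10 matrix over Z this has rank 4, with invariant factors (1,1,1,1).

∂_2: C_2 → C_1 maps a triangle to the signed sum of its edges. For instance
  ∂BEF = EF − BF + BE,
  ∂ABD = BD − AD + AB.
This gives a 10×5 integer matrix of rank 5; reducing to Smith normal form yields diagonal entries (1,1,1,1,1).

Now H_k = ker ∂_k / im ∂_{k+1}, so:

  H_2: rank ker ∂_2 − rank ∂_3 = (5 − 5) − 0 = 0, and there is no ∂_3, so H_2 = 0.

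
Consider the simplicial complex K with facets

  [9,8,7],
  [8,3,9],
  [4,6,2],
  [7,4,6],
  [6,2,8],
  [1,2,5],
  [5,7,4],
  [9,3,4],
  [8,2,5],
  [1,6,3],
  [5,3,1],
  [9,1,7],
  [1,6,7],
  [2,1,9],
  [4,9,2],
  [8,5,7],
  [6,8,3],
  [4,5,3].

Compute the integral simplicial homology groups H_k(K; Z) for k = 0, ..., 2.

We work with the vertex ordering 1 < 2 < 3 < 4 < 5 < 6 < 7 < 8 < 9. The simplices of K, each written with vertices in increasing order, are:

  0-simplices (9): [1], [2], [3], [4], [5], [6], [7], [8], [9]
  1-simplices (27): (27 of them)
  2-simplices (18): [1,2,5], [1,2,9], [1,3,5], [1,3,6], [1,6,7], [1,7,9], [2,4,6], [2,4,9], [2,5,8], [2,6,8], [3,4,5], [3,4,9], [3,6,8], [3,8,9], [4,5,7], [4,6,7], [5,7,8], [7,8,9]

Hence C_0 ≅ Z^9, C_1 ≅ Z^27, C_2 ≅ Z^18.

Boundary ∂_1: C_1 → C_0 is given by ∂[p,q] = [q] − [p]. For instance
  ∂[4,7] = [7] − [4].
As a 9×27 matrix over Z this has rank 8, with invariant factors (1,1,1,1,1,1,1,1).

Boundary ∂_2: C_2 → C_1 maps a triangle to the signed sum of its edges. For instance
  ∂[4,6,7] = [6,7] − [4,7] + [4,6],
  ∂[1,2,9] = [2,9] − [1,9] + [1,2].
As a 27×18 matrix over Z this has rank 17, with invariant factors (1,1,1,1,1,1,1,1,1,1,1,1,1,1,1,1,1).

Reading off H_k = ker ∂_k / im ∂_{k+1}:

  H_0: rank C_0 − rank ∂_1 = 9 − 8 = 1, and the invariant factors of ∂_1 are all 1, so H_0 = Z.
  H_1: rank ker ∂_1 − rank ∂_2 = (27 − 8) − 17 = 2, and the invariant factors of ∂_2 are all 1, so H_1 = Z^2.
  H_2: rank ker ∂_2 − rank ∂_3 = (18 − 17) − 0 = 1, and there is no ∂_3, so H_2 = Z.

(K is a triangulation of the torus T^2.)

H_0 ≅ Z,  H_1 ≅ Z^2,  H_2 ≅ Z.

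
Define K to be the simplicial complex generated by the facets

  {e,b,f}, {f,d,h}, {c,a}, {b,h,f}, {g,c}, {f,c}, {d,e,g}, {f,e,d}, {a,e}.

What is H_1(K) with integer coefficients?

H_1 ≅ Z^2.

Take the total order a < b < c < d < e < f < g < h on the vertex set. Then K (dimension 2) consists of the simplices:

  0-simplices (8): a, b, c, d, e, f, g, h
  1-simplices (14): ac, ae, be, bf, bh, cf, cg, de, df, dg, dh, ef, eg, fh
  2-simplices (5): bef, bfh, def, deg, dfh

Hence C_0 ≅ Z^8, C_1 ≅ Z^14, C_2 ≅ Z^5.

The boundary map ∂_1: C_1 → C_0 sends each edge [p,q] (with p < q) to q − p. For instance
  ∂ac = c − a.
The resulting 8×14 matrix has rank 7, and its Smith normal form has invariant factors (1,1,1,1,1,1,1).

The boundary map ∂_2: C_2 → C_1 sends each 2-simplex [p,q,r] to [q,r] − [p,r] + [p,q]. For instance
  ∂dfh = fh − dh + df,
  ∂bfh = fh − bh + bf.
The resulting 14×5 matrix has rank 5, and its Smith normal form has invariant factors (1,1,1,1,1).

From H_k ≅ ker(∂_k) / im(∂_{k+1}) we obtain:

  H_1: rank ker ∂_1 − rank ∂_2 = (14 − 7) − 5 = 2, and the invariant factors of ∂_2 are all 1, so H_1 ≅ Z^2.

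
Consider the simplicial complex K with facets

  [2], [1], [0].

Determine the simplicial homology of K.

H_0 = Z^3.

We work with the vertex ordering 0 < 1 < 2. The simplices of K, each written with vertices in increasing order, are:

  0-simplices (3): [0], [1], [2]

giving chain groups C_0 ≅ Z^3.

Computing H_k = (kernel of ∂_k) / (image of ∂_{k+1}):

  H_0: rank C_0 − rank ∂_1 = 3 − 0 = 3, and there is no ∂_1, so H_0 ≅ Z^3.

(K is a triangulation of a set of 3 points.)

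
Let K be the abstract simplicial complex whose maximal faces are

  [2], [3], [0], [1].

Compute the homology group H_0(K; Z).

K has 4 vertices.
rank ∂_0 = 0, rank ∂_1 = 0 ⇒ b_0 = 4 − 0 − 0 = 4. So H_0 = Z^4.

H_0 ≅ Z^4.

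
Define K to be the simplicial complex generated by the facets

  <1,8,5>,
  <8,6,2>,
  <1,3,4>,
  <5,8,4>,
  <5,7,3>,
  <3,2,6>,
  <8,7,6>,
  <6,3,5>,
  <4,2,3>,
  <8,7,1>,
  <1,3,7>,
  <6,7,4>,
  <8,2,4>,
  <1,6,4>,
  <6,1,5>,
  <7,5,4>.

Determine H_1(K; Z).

H_1 ≅ Z^2.

We work with the vertex ordering 1 < 2 < 3 < 4 < 5 < 6 < 7 < 8. The simplices of K, each written with vertices in increasing order, are:

  0-simplices (8): [1], [2], [3], [4], [5], [6], [7], [8]
  1-simplices (24): (24 of them)
  2-simplices (16): [1,3,4], [1,3,7], [1,4,6], [1,5,6], [1,5,8], [1,7,8], [2,3,4], [2,3,6], [2,4,8], [2,6,8], [3,5,6], [3,5,7], [4,5,7], [4,5,8], [4,6,7], [6,7,8]

so the chain groups are C_0 ≅ Z^8, C_1 ≅ Z^24, C_2 ≅ Z^16.

∂_1: C_1 → C_0 maps an edge to its endpoints' difference, ∂[p,q] = q − p.
As a 8×24 matrix over Z this has rank 7, with invariant factors (1,1,1,1,1,1,1).

∂_2: C_2 → C_1 acts by ∂[p,q,r] = [q,r] − [p,r] + [p,q]. For instance
  ∂[2,6,8] = [6,8] − [2,8] + [2,6],
  ∂[2,4,8] = [4,8] − [2,8] + [2,4].
The 24×16 boundary matrix has rank 15 and Smith normal form diag(1,1,1,1,1,1,1,1,1,1,1,1,1,1,1).

From H_k ≅ ker(∂_k) / im(∂_{k+1}) we obtain:

  H_1: rank ker ∂_1 − rank ∂_2 = (24 − 7) − 15 = 2, and the invariant factors of ∂_2 are all 1, so H_1 ≅ Z^2.

(K is a triangulation of the torus T^2.)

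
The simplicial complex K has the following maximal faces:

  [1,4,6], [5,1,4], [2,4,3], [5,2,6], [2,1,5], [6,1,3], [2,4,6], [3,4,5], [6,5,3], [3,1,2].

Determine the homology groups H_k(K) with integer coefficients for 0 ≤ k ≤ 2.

Take the total order 1 < 2 < 3 < 4 < 5 < 6 on the vertex set. Then K (dimension 2) consists of the simplices:

  0-simplices (6): [1], [2], [3], [4], [5], [6]
  1-simplices (15): [1,2], [1,3], [1,4], [1,5], [1,6], [2,3], [2,4], [2,5], [2,6], [3,4], [3,5], [3,6], [4,5], [4,6], [5,6]
  2-simplices (10): [1,2,3], [1,2,5], [1,3,6], [1,4,5], [1,4,6], [2,3,4], [2,4,6], [2,5,6], [3,4,5], [3,5,6]

giving chain groups C_0 ≅ Z^6, C_1 ≅ Z^15, C_2 ≅ Z^10.

∂_1: C_1 → C_0 maps an edge to its endpoints' difference, ∂[p,q] = q − p. For instance
  ∂[3,6] = [6] − [3].
As a 6×15 matrix over Z this has rank 5, with invariant factors (1,1,1,1,1).

∂_2: C_2 → C_1 sends each 2-simplex [p,q,r] to [q,r] − [p,r] + [p,q]. For instance
  ∂[1,3,6] = [3,6] − [1,6] + [1,3],
  ∂[2,3,4] = [3,4] − [2,4] + [2,3].
This gives a 15×10 integer matrix of rank 10; reducing to Smith normal form yields diagonal entries (1,1,1,1,1,1,1,1,1,2).

From H_k ≅ ker(∂_k) / im(∂_{k+1}) we obtain:

  H_0: rank C_0 − rank ∂_1 = 6 − 5 = 1, and the invariant factors of ∂_1 are all 1, so H_0 ≅ Z.
  H_1: rank ker ∂_1 − rank ∂_2 = (15 − 5) − 10 = 0, and ∂_2 has invariant factor 2 > 1, so H_1 ≅ Z/2Z.
  H_2: rank ker ∂_2 − rank ∂_3 = (10 − 10) − 0 = 0, and there is no ∂_3, so H_2 ≅ 0.

H_0 = Z,  H_1 = Z/2Z,  H_2 = 0.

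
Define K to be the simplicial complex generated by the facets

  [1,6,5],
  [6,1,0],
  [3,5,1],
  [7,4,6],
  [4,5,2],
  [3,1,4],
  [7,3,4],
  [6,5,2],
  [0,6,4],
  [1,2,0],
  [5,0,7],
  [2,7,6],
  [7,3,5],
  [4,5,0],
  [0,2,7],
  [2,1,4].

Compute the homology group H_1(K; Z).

K has 8 vertices, 24 edges, 16 triangles.
rank ∂_1 = 7, rank ∂_2 = 15 ⇒ b_1 = 24 − 7 − 15 = 2; all invariant factors of ∂_2 are 1 so no torsion. So H_1 ≅ Z^2.

H_1 = Z^2.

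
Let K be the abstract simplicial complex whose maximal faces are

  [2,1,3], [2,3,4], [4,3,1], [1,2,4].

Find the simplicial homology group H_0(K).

H_0 ≅ Z.

Take the total order 1 < 2 < 3 < 4 on the vertex set. Then K (dimension 2) consists of the simplices:

  0-simplices (4): [1], [2], [3], [4]
  1-simplices (6): [1,2], [1,3], [1,4], [2,3], [2,4], [3,4]
  2-simplices (4): [1,2,3], [1,2,4], [1,3,4], [2,3,4]

so the chain groups are C_0 ≅ Z^4, C_1 ≅ Z^6, C_2 ≅ Z^4.

Boundary ∂_1: C_1 → C_0 sends each edge [p,q] (with p < q) to q − p. For instance
  ∂[1,3] = [3] − [1].
As a 4×6 matrix over Z this has rank 3, with invariant factors (1,1,1).

∂_2: C_2 → C_1 acts by ∂[p,q,r] = [q,r] − [p,r] + [p,q]. For instance
  ∂[2,3,4] = [3,4] − [2,4] + [2,3],
  ∂[1,2,4] = [2,4] − [1,4] + [1,2].
As a 6×4 matrix over Z this has rank 3, with invariant factors (1,1,1).

Computing H_k = (kernel of ∂_k) / (image of ∂_{k+1}):

  H_0: rank C_0 − rank ∂_1 = 4 − 3 = 1, and the invariant factors of ∂_1 are all 1, so H_0 = Z.

(K is a triangulation of the 2-sphere S^2.)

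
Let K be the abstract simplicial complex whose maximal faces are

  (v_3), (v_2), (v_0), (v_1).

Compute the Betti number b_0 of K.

b_0 = 4.

Fix the vertex order v_0 < v_1 < v_2 < v_3 and write every simplex with vertices in increasing order. Then dim K = 0 and the simplices of K are:

  0-simplices (4): [v_0], [v_1], [v_2], [v_3]

giving chain groups C_0 ≅ Z^4.

Computing H_k = (kernel of ∂_k) / (image of ∂_{k+1}):

  H_0: rank C_0 − rank ∂_1 = 4 − 0 = 4, and there is no ∂_1, so H_0 = Z^4.

Hence the Betti numbers are b_0 = 4.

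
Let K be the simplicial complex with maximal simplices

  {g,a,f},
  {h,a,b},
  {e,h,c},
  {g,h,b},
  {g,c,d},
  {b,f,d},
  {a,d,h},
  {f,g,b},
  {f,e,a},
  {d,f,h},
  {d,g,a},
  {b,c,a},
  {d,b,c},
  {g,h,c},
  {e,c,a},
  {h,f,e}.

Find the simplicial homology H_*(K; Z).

H_0 ≅ Z,  H_1 ≅ Z^2,  H_2 ≅ Z.

K has 8 vertices, 24 edges, 16 triangles.
rank ∂_0 = 0, rank ∂_1 = 7 ⇒ b_0 = 8 − 0 − 7 = 1; all invariant factors of ∂_1 are 1 so no torsion. So H_0 ≅ Z.
rank ∂_1 = 7, rank ∂_2 = 15 ⇒ b_1 = 24 − 7 − 15 = 2; all invariant factors of ∂_2 are 1 so no torsion. So H_1 ≅ Z^2.
rank ∂_2 = 15, rank ∂_3 = 0 ⇒ b_2 = 16 − 15 − 0 = 1. So H_2 ≅ Z.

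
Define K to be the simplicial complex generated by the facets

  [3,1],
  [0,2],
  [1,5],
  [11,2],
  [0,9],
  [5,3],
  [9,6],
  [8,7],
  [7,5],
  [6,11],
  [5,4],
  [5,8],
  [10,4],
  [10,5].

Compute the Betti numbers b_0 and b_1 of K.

K has 12 vertices, 14 edges.
rank ∂_0 = 0, rank ∂_1 = 10 ⇒ b_0 = 12 − 0 − 10 = 2; all invariant factors of ∂_1 are 1 so no torsion. So H_0 = Z^2.
rank ∂_1 = 10, rank ∂_2 = 0 ⇒ b_1 = 14 − 10 − 0 = 4. So H_1 = Z^4.

b_0 = 2, b_1 = 4.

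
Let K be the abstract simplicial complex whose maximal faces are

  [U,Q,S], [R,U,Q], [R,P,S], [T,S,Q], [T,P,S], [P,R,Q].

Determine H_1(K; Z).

Order the vertices as P < Q < R < S < T < U. Listing each simplex with vertices in this order, K has dimension 2 with simplices:

  0-simplices (6): P, Q, R, S, T, U
  1-simplices (12): PQ, PR, PS, PT, QR, QS, QT, QU, RS, RU, ST, SU
  2-simplices (6): PQR, PRS, PST, QRU, QST, QSU

Hence C_0 ≅ Z^6, C_1 ≅ Z^12, C_2 ≅ Z^6.

Boundary ∂_1: C_1 → C_0 maps an edge to its endpoints' difference, ∂[p,q] = q − p. For instance
  ∂QT = T − Q.
The 6×12 boundary matrix has rank 5 and Smith normal form diag(1,1,1,1,1).

∂_2: C_2 → C_1 sends each 2-simplex [p,q,r] to [q,r] − [p,r] + [p,q]. For instance
  ∂QST = ST − QT + QS,
  ∂PQR = QR − PR + PQ.
The 12×6 boundary matrix has rank 6 and Smith normal form diag(1,1,1,1,1,1).

Reading off H_k = ker ∂_k / im ∂_{k+1}:

  H_1: rank ker ∂_1 − rank ∂_2 = (12 − 5) − 6 = 1, and the invariant factors of ∂_2 are all 1, so H_1 ≅ Z.

(K is a triangulation of the cylinder S^1 x I.)

H_1 = Z.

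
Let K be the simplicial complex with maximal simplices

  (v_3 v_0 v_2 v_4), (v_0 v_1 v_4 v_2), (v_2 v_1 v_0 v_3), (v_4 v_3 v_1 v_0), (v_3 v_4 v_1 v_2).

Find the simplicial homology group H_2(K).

H_2 ≅ 0.

K has 5 vertices, 10 edges, 10 triangles, 5 3-simplices.
rank ∂_2 = 6, rank ∂_3 = 4 ⇒ b_2 = 10 − 6 − 4 = 0; all invariant factors of ∂_3 are 1 so no torsion. So H_2 ≅ 0.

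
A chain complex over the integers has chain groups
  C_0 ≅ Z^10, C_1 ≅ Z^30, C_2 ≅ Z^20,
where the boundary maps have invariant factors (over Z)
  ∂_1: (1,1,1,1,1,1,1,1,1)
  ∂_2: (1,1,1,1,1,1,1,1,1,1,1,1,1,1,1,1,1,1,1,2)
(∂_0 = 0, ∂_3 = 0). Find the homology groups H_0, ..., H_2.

H_0 = Z,  H_1 = Z ⊕ Z/2Z,  H_2 = 0.

H_0: b_0 = 10 − 0 − 9 = 1; torsion from ∂_1 factors > 1: none. So H_0 = Z.
H_1: b_1 = 30 − 9 − 20 = 1; torsion from ∂_2 factors > 1: [2]. So H_1 = Z ⊕ Z/2Z.
H_2: b_2 = 20 − 20 − 0 = 0; torsion from ∂_3 factors > 1: none. So H_2 = 0.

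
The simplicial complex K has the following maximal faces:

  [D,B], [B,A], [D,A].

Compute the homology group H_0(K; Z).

H_0 = Z.

Order the vertices as A < B < D. Listing each simplex with vertices in this order, K has dimension 1 with simplices:

  0-simplices (3): A, B, D
  1-simplices (3): AB, AD, BD

so the chain groups are C_0 ≅ Z^3, C_1 ≅ Z^3.

∂_1: C_1 → C_0 is given by ∂[p,q] = [q] − [p].
This gives a 3×3 integer matrix of rank 2; reducing to Smith normal form yields diagonal entries (1,1).

From H_k ≅ ker(∂_k) / im(∂_{k+1}) we obtain:

  H_0: rank C_0 − rank ∂_1 = 3 − 2 = 1, and the invariant factors of ∂_1 are all 1, so H_0 = Z.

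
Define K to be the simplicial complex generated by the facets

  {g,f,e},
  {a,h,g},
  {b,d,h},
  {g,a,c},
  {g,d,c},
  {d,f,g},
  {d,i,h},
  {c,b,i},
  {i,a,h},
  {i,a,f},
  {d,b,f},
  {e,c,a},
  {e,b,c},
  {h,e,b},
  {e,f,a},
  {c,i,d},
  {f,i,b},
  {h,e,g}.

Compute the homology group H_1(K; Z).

K has 9 vertices, 27 edges, 18 triangles.
rank ∂_1 = 8, rank ∂_2 = 18 ⇒ b_1 = 27 − 8 − 18 = 1; ∂_2 has invariant factor(s) [2] giving torsion. So H_1 ≅ Z × Z/2.

H_1 ≅ Z × Z/2.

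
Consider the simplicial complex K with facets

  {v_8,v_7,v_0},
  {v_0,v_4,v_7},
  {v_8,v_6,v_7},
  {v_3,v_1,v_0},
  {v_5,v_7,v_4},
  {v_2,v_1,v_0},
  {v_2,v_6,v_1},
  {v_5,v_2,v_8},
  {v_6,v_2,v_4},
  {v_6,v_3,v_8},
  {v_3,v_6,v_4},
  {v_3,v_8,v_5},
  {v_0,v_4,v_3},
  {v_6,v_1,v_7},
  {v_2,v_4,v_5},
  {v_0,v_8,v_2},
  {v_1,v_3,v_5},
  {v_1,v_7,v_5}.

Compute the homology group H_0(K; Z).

H_0 = Z.

We work with the vertex ordering v_0 < v_1 < v_2 < v_3 < v_4 < v_5 < v_6 < v_7 < v_8. The simplices of K, each written with vertices in increasing order, are:

  0-simplices (9): [v_0], [v_1], [v_2], [v_3], [v_4], [v_5], [v_6], [v_7], [v_8]
  1-simplices (27): (27 of them)
  2-simplices (18): (18 of them)

giving chain groups C_0 ≅ Z^9, C_1 ≅ Z^27, C_2 ≅ Z^18.

The boundary map ∂_1: C_1 → C_0 sends each edge [p,q] (with p < q) to q − p.
This gives a 9×27 integer matrix of rank 8; reducing to Smith normal form yields diagonal entries (1,1,1,1,1,1,1,1).

∂_2: C_2 → C_1 maps a triangle to the signed sum of its edges. For instance
  ∂[v_2,v_4,v_5] = [v_4,v_5] − [v_2,v_5] + [v_2,v_4],
  ∂[v_1,v_3,v_5] = [v_3,v_5] − [v_1,v_5] + [v_1,v_3].
As a 27×18 matrix over Z this has rank 17, with invariant factors (1,1,1,1,1,1,1,1,1,1,1,1,1,1,1,1,1).

Computing H_k = (kernel of ∂_k) / (image of ∂_{k+1}):

  H_0: rank C_0 − rank ∂_1 = 9 − 8 = 1, and the invariant factors of ∂_1 are all 1, so H_0 ≅ Z.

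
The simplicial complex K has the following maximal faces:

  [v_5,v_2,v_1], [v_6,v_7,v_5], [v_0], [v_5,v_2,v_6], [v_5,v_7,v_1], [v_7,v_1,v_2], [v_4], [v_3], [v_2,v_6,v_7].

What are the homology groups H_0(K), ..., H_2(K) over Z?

H_0 = Z^4,  H_1 = 0,  H_2 = Z.

Take the total order v_0 < v_1 < v_2 < v_3 < v_4 < v_5 < v_6 < v_7 on the vertex set. Then K (dimension 2) consists of the simplices:

  0-simplices (8): [v_0], [v_1], [v_2], [v_3], [v_4], [v_5], [v_6], [v_7]
  1-simplices (9): [v_1,v_2], [v_1,v_5], [v_1,v_7], [v_2,v_5], [v_2,v_6], [v_2,v_7], [v_5,v_6], [v_5,v_7], [v_6,v_7]
  2-simplices (6): [v_1,v_2,v_5], [v_1,v_2,v_7], [v_1,v_5,v_7], [v_2,v_5,v_6], [v_2,v_6,v_7], [v_5,v_6,v_7]

Hence C_0 ≅ Z^8, C_1 ≅ Z^9, C_2 ≅ Z^6.

∂_1: C_1 → C_0 sends each edge [p,q] (with p < q) to q − p. For instance
  ∂[v_1,v_5] = [v_5] − [v_1].
The resulting 8×9 matrix has rank 4, and its Smith normal form has invariant factors (1,1,1,1).

∂_2: C_2 → C_1 sends each 2-simplex [p,q,r] to [q,r] − [p,r] + [p,q]. For instance
  ∂[v_2,v_5,v_6] = [v_5,v_6] − [v_2,v_6] + [v_2,v_5],
  ∂[v_5,v_6,v_7] = [v_6,v_7] − [v_5,v_7] + [v_5,v_6].
As a 9×6 matrix over Z this has rank 5, with invariant factors (1,1,1,1,1).

From H_k ≅ ker(∂_k) / im(∂_{k+1}) we obtain:

  H_0: rank C_0 − rank ∂_1 = 8 − 4 = 4, and the invariant factors of ∂_1 are all 1, so H_0 = Z^4.
  H_1: rank ker ∂_1 − rank ∂_2 = (9 − 4) − 5 = 0, and the invariant factors of ∂_2 are all 1, so H_1 = 0.
  H_2: rank ker ∂_2 − rank ∂_3 = (6 − 5) − 0 = 1, and there is no ∂_3, so H_2 = Z.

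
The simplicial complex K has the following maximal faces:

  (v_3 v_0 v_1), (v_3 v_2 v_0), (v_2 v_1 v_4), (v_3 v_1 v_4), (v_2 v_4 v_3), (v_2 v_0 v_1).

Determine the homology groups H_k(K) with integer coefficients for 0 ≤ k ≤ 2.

We work with the vertex ordering v_0 < v_1 < v_2 < v_3 < v_4. The simplices of K, each written with vertices in increasing order, are:

  0-simplices (5): [v_0], [v_1], [v_2], [v_3], [v_4]
  1-simplices (9): [v_0,v_1], [v_0,v_2], [v_0,v_3], [v_1,v_2], [v_1,v_3], [v_1,v_4], [v_2,v_3], [v_2,v_4], [v_3,v_4]
  2-simplices (6): [v_0,v_1,v_2], [v_0,v_1,v_3], [v_0,v_2,v_3], [v_1,v_2,v_4], [v_1,v_3,v_4], [v_2,v_3,v_4]

Hence C_0 ≅ Z^5, C_1 ≅ Z^9, C_2 ≅ Z^6.

∂_1: C_1 → C_0 is given by ∂[p,q] = [q] − [p]. For instance
  ∂[v_2,v_3] = [v_3] − [v_2].
This gives a 5×9 integer matrix of rank 4; reducing to Smith normal form yields diagonal entries (1,1,1,1).

Boundary ∂_2: C_2 → C_1 maps a triangle to the signed sum of its edges. For instance
  ∂[v_1,v_3,v_4] = [v_3,v_4] − [v_1,v_4] + [v_1,v_3],
  ∂[v_0,v_2,v_3] = [v_2,v_3] − [v_0,v_3] + [v_0,v_2].
As a 9×6 matrix over Z this has rank 5, with invariant factors (1,1,1,1,1).

Computing H_k = (kernel of ∂_k) / (image of ∂_{k+1}):

  H_0: rank C_0 − rank ∂_1 = 5 − 4 = 1, and the invariant factors of ∂_1 are all 1, so H_0 = Z.
  H_1: rank ker ∂_1 − rank ∂_2 = (9 − 4) − 5 = 0, and the invariant factors of ∂_2 are all 1, so H_1 = 0.
  H_2: rank ker ∂_2 − rank ∂_3 = (6 − 5) − 0 = 1, and there is no ∂_3, so H_2 = Z.

As a check, the Euler characteristic is 5 − 9 + 6 = 2, which agrees with 1 − 0 + 1 = 2.

H_0 = Z,  H_1 = 0,  H_2 = Z.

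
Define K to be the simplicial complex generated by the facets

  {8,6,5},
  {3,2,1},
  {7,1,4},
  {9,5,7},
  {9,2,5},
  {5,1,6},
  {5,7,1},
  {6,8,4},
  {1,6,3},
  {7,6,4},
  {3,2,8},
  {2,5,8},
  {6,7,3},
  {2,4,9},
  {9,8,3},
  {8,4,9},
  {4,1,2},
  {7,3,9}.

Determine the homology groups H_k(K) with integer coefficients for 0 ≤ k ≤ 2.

Order the vertices as 1 < 2 < 3 < 4 < 5 < 6 < 7 < 8 < 9. Listing each simplex with vertices in this order, K has dimension 2 with simplices:

  0-simplices (9): [1], [2], [3], [4], [5], [6], [7], [8], [9]
  1-simplices (27): (27 of them)
  2-simplices (18): [1,2,3], [1,2,4], [1,3,6], [1,4,7], [1,5,6], [1,5,7], [2,3,8], [2,4,9], [2,5,8], [2,5,9], [3,6,7], [3,7,9], [3,8,9], [4,6,7], [4,6,8], [4,8,9], [5,6,8], [5,7,9]

so the chain groups are C_0 ≅ Z^9, C_1 ≅ Z^27, C_2 ≅ Z^18.

The boundary map ∂_1: C_1 → C_0 maps an edge to its endpoints' difference, ∂[p,q] = q − p.
This gives a 9×27 integer matrix of rank 8; reducing to Smith normal form yields diagonal entries (1,1,1,1,1,1,1,1).

∂_2: C_2 → C_1 sends each 2-simplex [p,q,r] to [q,r] − [p,r] + [p,q]. For instance
  ∂[1,2,4] = [2,4] − [1,4] + [1,2],
  ∂[1,3,6] = [3,6] − [1,6] + [1,3].
The 27×18 boundary matrix has rank 18 and Smith normal form diag(1,1,1,1,1,1,1,1,1,1,1,1,1,1,1,1,1,2).

Reading off H_k = ker ∂_k / im ∂_{k+1}:

  H_0: rank C_0 − rank ∂_1 = 9 − 8 = 1, and the invariant factors of ∂_1 are all 1, so H_0 ≅ Z.
  H_1: rank ker ∂_1 − rank ∂_2 = (27 − 8) − 18 = 1, and ∂_2 has invariant factor 2 > 1, so H_1 ≅ Z ⊕ Z/2Z.
  H_2: rank ker ∂_2 − rank ∂_3 = (18 − 18) − 0 = 0, and there is no ∂_3, so H_2 ≅ 0.

H_0 ≅ Z,  H_1 ≅ Z ⊕ Z/2Z,  H_2 = 0.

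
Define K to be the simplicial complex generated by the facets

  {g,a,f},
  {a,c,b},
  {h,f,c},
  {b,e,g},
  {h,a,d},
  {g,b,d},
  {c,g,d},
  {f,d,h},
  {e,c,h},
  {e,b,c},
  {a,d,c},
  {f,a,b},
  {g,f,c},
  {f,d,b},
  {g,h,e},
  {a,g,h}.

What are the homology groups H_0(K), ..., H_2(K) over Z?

Fix the vertex order a < b < c < d < e < f < g < h and write every simplex with vertices in increasing order. Then dim K = 2 and the simplices of K are:

  0-simplices (8): a, b, c, d, e, f, g, h
  1-simplices (24): ab, ac, ad, af, ag, ah, bc, bd, be, bf, bg, cd, ce, cf, cg, ch, df, dg, dh, eg, eh, fg, fh, gh
  2-simplices (16): abc, abf, acd, adh, afg, agh, bce, bdf, bdg, beg, cdg, ceh, cfg, cfh, dfh, egh

Hence C_0 ≅ Z^8, C_1 ≅ Z^24, C_2 ≅ Z^16.

The boundary map ∂_1: C_1 → C_0 sends each edge [p,q] (with p < q) to q − p. For instance
  ∂gh = h − g.
The 8×24 boundary matrix has rank 7 and Smith normal form diag(1,1,1,1,1,1,1).

∂_2: C_2 → C_1 maps a triangle to the signed sum of its edges. For instance
  ∂afg = fg − ag + af,
  ∂bdf = df − bf + bd.
The resulting 24×16 matrix has rank 15, and its Smith normal form has invariant factors (1,1,1,1,1,1,1,1,1,1,1,1,1,1,1).

Now H_k = ker ∂_k / im ∂_{k+1}, so:

  H_0: rank C_0 − rank ∂_1 = 8 − 7 = 1, and the invariant factors of ∂_1 are all 1, so H_0 = Z.
  H_1: rank ker ∂_1 − rank ∂_2 = (24 − 7) − 15 = 2, and the invariant factors of ∂_2 are all 1, so H_1 = Z^2.
  H_2: rank ker ∂_2 − rank ∂_3 = (16 − 15) − 0 = 1, and there is no ∂_3, so H_2 = Z.

As a check, the Euler characteristic is 8 − 24 + 16 = 0, which agrees with 1 − 2 + 1 = 0.
(K is a triangulation of the torus T^2.)

H_0 ≅ Z,  H_1 ≅ Z^2,  H_2 ≅ Z.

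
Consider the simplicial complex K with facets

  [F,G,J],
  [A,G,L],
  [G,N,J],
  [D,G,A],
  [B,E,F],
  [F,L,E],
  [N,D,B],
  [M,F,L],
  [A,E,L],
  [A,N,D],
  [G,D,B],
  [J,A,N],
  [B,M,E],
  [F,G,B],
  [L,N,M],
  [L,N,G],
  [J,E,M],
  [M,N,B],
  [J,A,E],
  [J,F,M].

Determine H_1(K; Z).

H_1 ≅ Z ⊕ Z/2.

We work with the vertex ordering A < B < D < E < F < G < J < L < M < N. The simplices of K, each written with vertices in increasing order, are:

  0-simplices (10): A, B, D, E, F, G, J, L, M, N
  1-simplices (30): AD, AE, AG, AJ, AL, AN, BD, BE, BF, BG, BM, BN, DG, DN, EF, EJ, EL, EM, FG, FJ, FL, FM, GJ, GL, GN, JM, JN, LM, LN, MN
  2-simplices (20): ADG, ADN, AEJ, AEL, AGL, AJN, BDG, BDN, BEF, BEM, BFG, BMN, EFL, EJM, FGJ, FJM, FLM, GJN, GLN, LMN

so the chain groups are C_0 ≅ Z^10, C_1 ≅ Z^30, C_2 ≅ Z^20.

∂_1: C_1 → C_0 is given by ∂[p,q] = [q] − [p].
This gives a 10×30 integer matrix of rank 9; reducing to Smith normal form yields diagonal entries (1,1,1,1,1,1,1,1,1).

The boundary map ∂_2: C_2 → C_1 acts by ∂[p,q,r] = [q,r] − [p,r] + [p,q]. For instance
  ∂LMN = MN − LN + LM,
  ∂BEM = EM − BM + BE.
As a 30×20 matrix over Z this has rank 20, with invariant factors (1,1,1,1,1,1,1,1,1,1,1,1,1,1,1,1,1,1,1,2).

Reading off H_k = ker ∂_k / im ∂_{k+1}:

  H_1: rank ker ∂_1 − rank ∂_2 = (30 − 9) − 20 = 1, and ∂_2 has invariant factor 2 > 1, so H_1 = Z ⊕ Z/2.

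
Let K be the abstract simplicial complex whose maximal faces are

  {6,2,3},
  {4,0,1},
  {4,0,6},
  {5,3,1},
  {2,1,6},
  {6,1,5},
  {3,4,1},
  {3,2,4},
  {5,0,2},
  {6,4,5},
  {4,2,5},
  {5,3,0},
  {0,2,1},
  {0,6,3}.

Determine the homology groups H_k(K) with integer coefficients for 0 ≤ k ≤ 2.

H_0 ≅ Z,  H_1 ≅ Z^2,  H_2 ≅ Z.

Fix the vertex order 0 < 1 < 2 < 3 < 4 < 5 < 6 and write every simplex with vertices in increasing order. Then dim K = 2 and the simplices of K are:

  0-simplices (7): [0], [1], [2], [3], [4], [5], [6]
  1-simplices (21): [0,1], [0,2], [0,3], [0,4], [0,5], [0,6], [1,2], [1,3], [1,4], [1,5], [1,6], [2,3], [2,4], [2,5], [2,6], [3,4], [3,5], [3,6], [4,5], [4,6], [5,6]
  2-simplices (14): [0,1,2], [0,1,4], [0,2,5], [0,3,5], [0,3,6], [0,4,6], [1,2,6], [1,3,4], [1,3,5], [1,5,6], [2,3,4], [2,3,6], [2,4,5], [4,5,6]

so the chain groups are C_0 ≅ Z^7, C_1 ≅ Z^21, C_2 ≅ Z^14.

The boundary map ∂_1: C_1 → C_0 maps an edge to its endpoints' difference, ∂[p,q] = q − p.
The 7×21 boundary matrix has rank 6 and Smith normal form diag(1,1,1,1,1,1).

Boundary ∂_2: C_2 → C_1 maps a triangle to the signed sum of its edges. For instance
  ∂[0,3,6] = [3,6] − [0,6] + [0,3],
  ∂[0,2,5] = [2,5] − [0,5] + [0,2].
The 21×14 boundary matrix has rank 13 and Smith normal form diag(1,1,1,1,1,1,1,1,1,1,1,1,1).

Computing H_k = (kernel of ∂_k) / (image of ∂_{k+1}):

  H_0: rank C_0 − rank ∂_1 = 7 − 6 = 1, and the invariant factors of ∂_1 are all 1, so H_0 ≅ Z.
  H_1: rank ker ∂_1 − rank ∂_2 = (21 − 6) − 13 = 2, and the invariant factors of ∂_2 are all 1, so H_1 ≅ Z^2.
  H_2: rank ker ∂_2 − rank ∂_3 = (14 − 13) − 0 = 1, and there is no ∂_3, so H_2 ≅ Z.

(K is a triangulation of the torus T^2.)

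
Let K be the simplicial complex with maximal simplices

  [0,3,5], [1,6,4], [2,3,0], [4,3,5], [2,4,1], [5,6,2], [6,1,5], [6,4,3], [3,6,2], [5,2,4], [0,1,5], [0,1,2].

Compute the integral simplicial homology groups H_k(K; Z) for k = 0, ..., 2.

H_0 ≅ Z,  H_1 ≅ Z/2Z,  H_2 = 0.

K has 7 vertices, 18 edges, 12 triangles.
rank ∂_0 = 0, rank ∂_1 = 6 ⇒ b_0 = 7 − 0 − 6 = 1; all invariant factors of ∂_1 are 1 so no torsion. So H_0 ≅ Z.
rank ∂_1 = 6, rank ∂_2 = 12 ⇒ b_1 = 18 − 6 − 12 = 0; ∂_2 has invariant factor(s) [2] giving torsion. So H_1 ≅ Z/2Z.
rank ∂_2 = 12, rank ∂_3 = 0 ⇒ b_2 = 12 − 12 − 0 = 0. So H_2 ≅ 0.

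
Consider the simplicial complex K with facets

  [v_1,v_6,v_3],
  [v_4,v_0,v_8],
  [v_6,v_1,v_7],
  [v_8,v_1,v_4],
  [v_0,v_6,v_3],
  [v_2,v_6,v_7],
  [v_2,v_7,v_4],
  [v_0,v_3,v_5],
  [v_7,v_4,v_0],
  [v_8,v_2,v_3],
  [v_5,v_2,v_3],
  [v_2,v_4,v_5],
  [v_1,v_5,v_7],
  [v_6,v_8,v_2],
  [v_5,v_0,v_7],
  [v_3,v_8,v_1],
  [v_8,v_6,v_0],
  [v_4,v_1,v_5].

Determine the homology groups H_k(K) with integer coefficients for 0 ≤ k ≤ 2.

H_0 = Z,  H_1 = Z ⊕ Z_2,  H_2 = 0.

Order the vertices as v_0 < v_1 < v_2 < v_3 < v_4 < v_5 < v_6 < v_7 < v_8. Listing each simplex with vertices in this order, K has dimension 2 with simplices:

  0-simplices (9): [v_0], [v_1], [v_2], [v_3], [v_4], [v_5], [v_6], [v_7], [v_8]
  1-simplices (27): (27 of them)
  2-simplices (18): (18 of them)

Hence C_0 ≅ Z^9, C_1 ≅ Z^27, C_2 ≅ Z^18.

∂_1: C_1 → C_0 sends each edge [p,q] (with p < q) to q − p. For instance
  ∂[v_1,v_6] = [v_6] − [v_1].
The resulting 9×27 matrix has rank 8, and its Smith normal form has invariant factors (1,1,1,1,1,1,1,1).

Boundary ∂_2: C_2 → C_1 maps a triangle to the signed sum of its edges. For instance
  ∂[v_0,v_5,v_7] = [v_5,v_7] − [v_0,v_7] + [v_0,v_5],
  ∂[v_2,v_4,v_7] = [v_4,v_7] − [v_2,v_7] + [v_2,v_4].
The 27×18 boundary matrix has rank 18 and Smith normal form diag(1,1,1,1,1,1,1,1,1,1,1,1,1,1,1,1,1,2).

Computing H_k = (kernel of ∂_k) / (image of ∂_{k+1}):

  H_0: rank C_0 − rank ∂_1 = 9 − 8 = 1, and the invariant factors of ∂_1 are all 1, so H_0 ≅ Z.
  H_1: rank ker ∂_1 − rank ∂_2 = (27 − 8) − 18 = 1, and ∂_2 has invariant factor 2 > 1, so H_1 ≅ Z ⊕ Z_2.
  H_2: rank ker ∂_2 − rank ∂_3 = (18 − 18) − 0 = 0, and there is no ∂_3, so H_2 ≅ 0.

As a check, the Euler characteristic is 9 − 27 + 18 = 0, which agrees with 1 − 1 + 0 = 0.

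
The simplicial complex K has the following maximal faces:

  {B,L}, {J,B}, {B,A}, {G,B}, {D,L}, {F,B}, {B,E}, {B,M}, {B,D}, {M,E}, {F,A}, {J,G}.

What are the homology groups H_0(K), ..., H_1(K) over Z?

H_0 ≅ Z,  H_1 ≅ Z^4.

K has 9 vertices, 12 edges.
rank ∂_0 = 0, rank ∂_1 = 8 ⇒ b_0 = 9 − 0 − 8 = 1; all invariant factors of ∂_1 are 1 so no torsion. So H_0 ≅ Z.
rank ∂_1 = 8, rank ∂_2 = 0 ⇒ b_1 = 12 − 8 − 0 = 4. So H_1 ≅ Z^4.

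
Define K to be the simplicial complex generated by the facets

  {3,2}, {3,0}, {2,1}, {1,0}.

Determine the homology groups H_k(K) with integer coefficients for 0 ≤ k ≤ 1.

Order the vertices as 0 < 1 < 2 < 3. Listing each simplex with vertices in this order, K has dimension 1 with simplices:

  0-simplices (4): [0], [1], [2], [3]
  1-simplices (4): [0,1], [0,3], [1,2], [2,3]

giving chain groups C_0 ≅ Z^4, C_1 ≅ Z^4.

Boundary ∂_1: C_1 → C_0 sends each edge [p,q] (with p < q) to q − p.
This gives a 4×4 integer matrix of rank 3; reducing to Smith normal form yields diagonal entries (1,1,1).

From H_k ≅ ker(∂_k) / im(∂_{k+1}) we obtain:

  H_0: rank C_0 − rank ∂_1 = 4 − 3 = 1, and the invariant factors of ∂_1 are all 1, so H_0 = Z.
  H_1: rank ker ∂_1 − rank ∂_2 = (4 − 3) − 0 = 1, and there is no ∂_2, so H_1 = Z.

(K is a triangulation of the circle S^1.)

H_0 ≅ Z,  H_1 ≅ Z.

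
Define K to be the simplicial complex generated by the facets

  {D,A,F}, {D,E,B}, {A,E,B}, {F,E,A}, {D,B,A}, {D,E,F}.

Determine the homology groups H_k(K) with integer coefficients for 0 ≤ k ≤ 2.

H_0 ≅ Z,  H_1 = 0,  H_2 ≅ Z.

Fix the vertex order A < B < D < E < F and write every simplex with vertices in increasing order. Then dim K = 2 and the simplices of K are:

  0-simplices (5): A, B, D, E, F
  1-simplices (9): AB, AD, AE, AF, BD, BE, DE, DF, EF
  2-simplices (6): ABD, ABE, ADF, AEF, BDE, DEF

so the chain groups are C_0 ≅ Z^5, C_1 ≅ Z^9, C_2 ≅ Z^6.

∂_1: C_1 → C_0 sends each edge [p,q] (with p < q) to q − p.
As a 5×9 matrix over Z this has rank 4, with invariant factors (1,1,1,1).

∂_2: C_2 → C_1 maps a triangle to the signed sum of its edges. For instance
  ∂ADF = DF − AF + AD,
  ∂BDE = DE − BE + BD.
This gives a 9×6 integer matrix of rank 5; reducing to Smith normal form yields diagonal entries (1,1,1,1,1).

Now H_k = ker ∂_k / im ∂_{k+1}, so:

  H_0: rank C_0 − rank ∂_1 = 5 − 4 = 1, and the invariant factors of ∂_1 are all 1, so H_0 = Z.
  H_1: rank ker ∂_1 − rank ∂_2 = (9 − 4) − 5 = 0, and the invariant factors of ∂_2 are all 1, so H_1 = 0.
  H_2: rank ker ∂_2 − rank ∂_3 = (6 − 5) − 0 = 1, and there is no ∂_3, so H_2 = Z.

As a check, the Euler characteristic is 5 − 9 + 6 = 2, which agrees with 1 − 0 + 1 = 2.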